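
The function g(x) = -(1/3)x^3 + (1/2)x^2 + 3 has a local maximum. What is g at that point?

g'(x) = -x^2 + x = 0 at x = 0, 1.
Since g''(x) = -2x + 1, we get g''(0) = 1 > 0 ⇒ local minimum; g''(1) = -1 < 0 ⇒ local maximum.
The local maximum is g(1) = 19/6.

19/6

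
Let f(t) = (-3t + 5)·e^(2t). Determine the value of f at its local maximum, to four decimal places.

15.4684

By the product rule, f'(t) = (-6t + 7)·e^(2t). Since e^(2t) > 0, the only critical point is t = 7/6.
f''(7/6) has the same sign as -6 < 0, so this is a local maximum.
f(7/6) = (3/2)·e^(7/3) ≈ 15.4684.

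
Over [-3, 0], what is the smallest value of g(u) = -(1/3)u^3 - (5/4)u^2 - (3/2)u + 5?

5

The derivative is -u^2 - (5/2)u - 3/2, which vanishes at u = -3/2 and u = -1.
Candidates: g(-3) = 29/4,  g(-3/2) = 89/16,  g(-1) = 67/12,  g(0) = 5.
So the minimum is g(0) = 5.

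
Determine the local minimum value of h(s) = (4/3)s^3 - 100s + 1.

-997/3

Critical points: h'(s) = 4s^2 - 100 vanishes at s = -5, 5.
h''(s) = 8s. h''(-5) = -40 < 0 ⇒ local maximum; h''(5) = 40 > 0 ⇒ local minimum.
The local minimum is h(5) = -997/3.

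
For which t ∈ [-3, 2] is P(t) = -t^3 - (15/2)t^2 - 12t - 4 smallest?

The derivative is -3t^2 - 15t - 12, whose only zero in [-3, 2] is t = -1.
Evaluating at the critical points and endpoints: P(-3) = -17/2,  P(-1) = 3/2,  P(2) = -66.
Hence the absolute minimum is -66 at t = 2.

2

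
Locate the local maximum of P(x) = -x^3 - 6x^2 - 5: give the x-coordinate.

P'(x) = -3x^2 - 12x. Setting P'(x) = 0 gives x ∈ {-4, 0}.
Since P''(x) = -6x - 12, we get P''(-4) = 12 > 0 ⇒ local minimum; P''(0) = -12 < 0 ⇒ local maximum.
The local maximum is P(0) = -5.

0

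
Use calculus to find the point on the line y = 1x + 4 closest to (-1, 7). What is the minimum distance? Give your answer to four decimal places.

Minimize D(x)^2 = (x + 1)^2 + (x - 3)^2.
d/dx[D^2] = 2(x + 1) + 2·1·(x - 3) = 0 ⇒ x = 1.
Then y = 5 and the distance is √(8) ≈ 2.8284.

2.8284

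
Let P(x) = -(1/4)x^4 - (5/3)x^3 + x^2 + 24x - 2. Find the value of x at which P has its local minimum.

-3

P'(x) = -x^3 - 5x^2 + 2x + 24. Setting P'(x) = 0 gives x ∈ {-4, -3, 2}.
Second-derivative test with P''(x) = -3x^2 - 10x + 2: P''(-4) = -6 < 0 ⇒ local maximum; P''(-3) = 5 > 0 ⇒ local minimum; P''(2) = -30 < 0 ⇒ local maximum.
The local minimum is P(-3) = -161/4.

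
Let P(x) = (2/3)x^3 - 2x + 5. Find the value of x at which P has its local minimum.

P'(x) = 2x^2 - 2 = 0 at x = -1, 1.
P''(x) = 4x. P''(-1) = -4 < 0 ⇒ local maximum; P''(1) = 4 > 0 ⇒ local minimum.
The local minimum is P(1) = 11/3.

1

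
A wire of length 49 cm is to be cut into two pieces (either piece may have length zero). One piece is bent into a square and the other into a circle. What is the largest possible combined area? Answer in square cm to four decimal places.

191.0655

Let x be the length used for the square. Square side x/4; circle radius (49−x)/(2π).
A(x) = (x/4)² + π·((49−x)/(2π))² = x²/16 + (49−x)²/(4π) for 0 ≤ x ≤ 49. A'(x) = x/8 − (49−x)/(2π) = 0 gives x = 4·49/(π+4) ≈ 27.4449.
A'' > 0, so the interior critical point is a minimum; the maximum is at an endpoint. A(0) = 191.0655 and A(49) = 150.0625, so the largest area is 191.0655.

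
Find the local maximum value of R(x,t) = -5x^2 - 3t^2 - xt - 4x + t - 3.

-120/59

∂R/∂x = -10x - t - 4 = 0 and ∂R/∂t = -x - 6t + 1 = 0, so (x, t) = (-25/59, 14/59).
The Hessian has R_{xx} = -10, R_{tt} = -6, R_{xt} = -1, giving D = 59 > 0 with R_{xx} < 0, so the point is a local maximum.
R(-25/59, 14/59) = -120/59.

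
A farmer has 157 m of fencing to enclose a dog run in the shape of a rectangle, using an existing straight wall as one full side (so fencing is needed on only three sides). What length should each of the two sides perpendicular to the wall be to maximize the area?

Let the sides perpendicular to the wall have length x and the parallel side y, so 2x + y = 157 and the area is A = xy = x(157 − 2x).
A'(x) = 157 − 4x = 0 gives x = 157/4, and A''(x) = −4 < 0 confirms a maximum.
Then y = 157 − 2·157/4 = 157/2 and A = 24649/8.

157/4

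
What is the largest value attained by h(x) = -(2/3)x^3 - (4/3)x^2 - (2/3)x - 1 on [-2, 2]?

h'(x) = -2x^2 - (8/3)x - 2/3, which vanishes at x = -1 and x = -1/3.
Evaluating at the critical points and endpoints: h(-2) = 1/3, h(-1) = -1, h(-1/3) = -73/81, h(2) = -13.
Hence the absolute maximum is 1/3 at x = -2.

1/3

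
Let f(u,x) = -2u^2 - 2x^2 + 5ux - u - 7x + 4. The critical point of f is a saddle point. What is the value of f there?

∂f/∂u = -4u + 5x - 1 = 0 and ∂f/∂x = 5u - 4x - 7 = 0, so (u, x) = (13/3, 11/3).
The Hessian has f_{uu} = -4, f_{xx} = -4, f_{ux} = 5, giving D = -9 < 0, so the point is a saddle point.
f(13/3, 11/3) = -11.

-11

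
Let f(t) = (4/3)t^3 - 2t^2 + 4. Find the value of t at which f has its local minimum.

f'(t) = 4t^2 - 4t. Setting f'(t) = 0 gives t ∈ {0, 1}.
Since f''(t) = 8t - 4, we get f''(0) = -4 < 0 ⇒ local maximum; f''(1) = 4 > 0 ⇒ local minimum.
The local minimum is f(1) = 10/3.

1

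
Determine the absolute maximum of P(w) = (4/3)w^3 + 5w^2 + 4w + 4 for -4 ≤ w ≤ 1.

43/3

Differentiating, P'(w) = 4w^2 + 10w + 4; which vanishes at w = -2 and w = -1/2.
Compare values at every candidate in [-4, 1]: P(-4) = -52/3, P(-2) = 16/3, P(-1/2) = 37/12, P(1) = 43/3.
The maximum over the interval is 43/3, attained at w = 1.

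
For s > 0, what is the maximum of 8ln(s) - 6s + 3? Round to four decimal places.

-2.6985

h'(s) = 8/s − 6 = 0 gives s = 4/3.
h''(s) = -8/s², which is negative for s > 0, so this is a local maximum.
h(4/3) = 8·ln(4/3) - 8 + 3 ≈ -2.6985.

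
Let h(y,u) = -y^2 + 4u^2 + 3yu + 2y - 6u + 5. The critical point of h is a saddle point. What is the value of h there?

∂h/∂y = -2y + 3u + 2 = 0 and ∂h/∂u = 3y + 8u - 6 = 0, so (y, u) = (34/25, 6/25).
The Hessian has h_{yy} = -2, h_{uu} = 8, h_{yu} = 3, giving D = -25 < 0, so the point is a saddle point.
h(34/25, 6/25) = 141/25.

141/25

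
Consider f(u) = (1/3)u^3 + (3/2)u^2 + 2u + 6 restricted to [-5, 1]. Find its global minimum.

-49/6

Differentiating, f'(u) = u^2 + 3u + 2; which vanishes at u = -2 and u = -1.
Evaluating at the critical points and endpoints: f(-5) = -49/6, f(-2) = 16/3, f(-1) = 31/6, f(1) = 59/6.
Hence the absolute minimum is -49/6 at u = -5.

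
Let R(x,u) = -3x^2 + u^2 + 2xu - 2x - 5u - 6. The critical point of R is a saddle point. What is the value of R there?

-187/16

∂R/∂x = -6x + 2u - 2 = 0 and ∂R/∂u = 2x + 2u - 5 = 0, so (x, u) = (3/8, 17/8).
The Hessian has R_{xx} = -6, R_{uu} = 2, R_{xu} = 2, giving D = -16 < 0, so the point is a saddle point.
R(3/8, 17/8) = -187/16.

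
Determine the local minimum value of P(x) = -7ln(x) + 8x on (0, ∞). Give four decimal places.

P'(x) = -7/x + 8 = 0 gives x = 7/8.
P''(x) = 7/x², which is positive for x > 0, so this is a local minimum.
P(7/8) = -7·ln(7/8) + 7 ≈ 7.9347.

7.9347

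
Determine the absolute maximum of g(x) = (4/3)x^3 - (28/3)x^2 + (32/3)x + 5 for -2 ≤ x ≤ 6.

Differentiating, g'(x) = 4x^2 - (56/3)x + 32/3; which vanishes at x = 2/3 and x = 4.
Candidates: g(-2) = -193/3, g(2/3) = 677/81, g(4) = -49/3, g(6) = 21.
Hence the absolute maximum is 21 at x = 6.

21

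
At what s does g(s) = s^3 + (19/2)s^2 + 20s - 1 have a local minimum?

-4/3

Critical points: g'(s) = 3s^2 + 19s + 20 vanishes at s = -5, -4/3.
g''(s) = 6s + 19. g''(-5) = -11 < 0 ⇒ local maximum; g''(-4/3) = 11 > 0 ⇒ local minimum.
The local minimum is g(-4/3) = -355/27.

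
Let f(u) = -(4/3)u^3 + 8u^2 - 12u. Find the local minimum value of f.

Critical points: f'(u) = -4u^2 + 16u - 12 vanishes at u = 1, 3.
Second-derivative test with f''(u) = -8u + 16: f''(1) = 8 > 0 ⇒ local minimum; f''(3) = -8 < 0 ⇒ local maximum.
Thus f has its local minimum at u = 1, with value -16/3.

-16/3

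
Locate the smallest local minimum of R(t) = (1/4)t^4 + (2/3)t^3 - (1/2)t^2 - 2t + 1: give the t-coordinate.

R'(t) = t^3 + 2t^2 - t - 2. Setting R'(t) = 0 gives t ∈ {-2, -1, 1}.
Second-derivative test with R''(t) = 3t^2 + 4t - 1: R''(-2) = 3 > 0 ⇒ local minimum; R''(-1) = -2 < 0 ⇒ local maximum; R''(1) = 6 > 0 ⇒ local minimum.
The smallest local minimum is R(1) = -7/12.

1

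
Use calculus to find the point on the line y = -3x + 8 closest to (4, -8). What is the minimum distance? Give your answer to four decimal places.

1.2649

Minimize D(x)^2 = (x - 4)^2 + (-3x + 16)^2.
d/dx[D^2] = 2(x - 4) + 2·(-3)·(-3x + 16) = 0 ⇒ x = 26/5.
Then y = -38/5 and the distance is √(8/5) ≈ 1.2649.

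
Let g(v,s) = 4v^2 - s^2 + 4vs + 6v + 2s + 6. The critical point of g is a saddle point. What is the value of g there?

∂g/∂v = 8v + 4s + 6 = 0 and ∂g/∂s = 4v - 2s + 2 = 0, so (v, s) = (-5/8, -1/4).
The Hessian has g_{vv} = 8, g_{ss} = -2, g_{vs} = 4, giving D = -32 < 0, so the point is a saddle point.
g(-5/8, -1/4) = 31/8.

31/8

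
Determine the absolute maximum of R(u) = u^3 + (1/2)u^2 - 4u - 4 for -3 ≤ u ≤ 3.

31/2

Differentiating, R'(u) = 3u^2 + u - 4; which vanishes at u = -4/3 and u = 1.
Evaluating at the critical points and endpoints: R(-3) = -29/2,  R(-4/3) = -4/27,  R(1) = -13/2,  R(3) = 31/2.
Hence the absolute maximum is 31/2 at u = 3.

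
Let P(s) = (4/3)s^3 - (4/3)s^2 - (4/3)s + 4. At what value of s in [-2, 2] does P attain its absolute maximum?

2

P'(s) = 4s^2 - (8/3)s - 4/3, which vanishes at s = -1/3 and s = 1.
Compare values at every candidate in [-2, 2]: P(-2) = -28/3; P(-1/3) = 344/81; P(1) = 8/3; P(2) = 20/3.
So the maximum is P(2) = 20/3.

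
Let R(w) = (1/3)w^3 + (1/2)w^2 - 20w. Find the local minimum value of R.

-152/3

R'(w) = w^2 + w - 20. Setting R'(w) = 0 gives w ∈ {-5, 4}.
Second-derivative test with R''(w) = 2w + 1: R''(-5) = -9 < 0 ⇒ local maximum; R''(4) = 9 > 0 ⇒ local minimum.
Thus R has its local minimum at w = 4, with value -152/3.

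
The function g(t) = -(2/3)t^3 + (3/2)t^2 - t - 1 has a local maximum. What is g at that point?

-7/6

g'(t) = -2t^2 + 3t - 1. Setting g'(t) = 0 gives t ∈ {1/2, 1}.
Second-derivative test with g''(t) = -4t + 3: g''(1/2) = 1 > 0 ⇒ local minimum; g''(1) = -1 < 0 ⇒ local maximum.
The local maximum is g(1) = -7/6.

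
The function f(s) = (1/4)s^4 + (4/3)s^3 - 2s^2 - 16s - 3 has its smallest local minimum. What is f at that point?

-85/3

f'(s) = s^3 + 4s^2 - 4s - 16 = 0 at s = -4, -2, 2.
Since f''(s) = 3s^2 + 8s - 4, we get f''(-4) = 12 > 0 ⇒ local minimum; f''(-2) = -8 < 0 ⇒ local maximum; f''(2) = 24 > 0 ⇒ local minimum.
Thus f has its smallest local minimum at s = 2, with value -85/3.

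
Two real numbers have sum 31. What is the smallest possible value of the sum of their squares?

With a + b = 31, a^2 + b^2 = a^2 + (31 − a)^2.
The derivative 2a − 2(31 − a) = 4a − 62 vanishes at a = 31/2; second derivative 4 > 0, a minimum.
The minimum is 2·(31/2)^2 = 961/2.

961/2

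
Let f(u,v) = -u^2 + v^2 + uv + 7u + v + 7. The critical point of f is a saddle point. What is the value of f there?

76/5

∂f/∂u = -2u + v + 7 = 0 and ∂f/∂v = u + 2v + 1 = 0, so (u, v) = (13/5, -9/5).
The Hessian has f_{uu} = -2, f_{vv} = 2, f_{uv} = 1, giving D = -5 < 0, so the point is a saddle point.
f(13/5, -9/5) = 76/5.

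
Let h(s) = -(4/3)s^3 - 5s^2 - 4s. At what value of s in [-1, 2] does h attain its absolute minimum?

2

Differentiating, h'(s) = -4s^2 - 10s - 4; whose only zero in [-1, 2] is s = -1/2.
Compare values at every candidate in [-1, 2]: h(-1) = 1/3, h(-1/2) = 11/12, h(2) = -116/3.
So the minimum is h(2) = -116/3.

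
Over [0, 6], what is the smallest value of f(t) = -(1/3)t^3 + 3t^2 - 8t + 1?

-11

The derivative is -t^2 + 6t - 8, which vanishes at t = 2 and t = 4.
Evaluating at the critical points and endpoints: f(0) = 1,  f(2) = -17/3,  f(4) = -13/3,  f(6) = -11.
So the minimum is f(6) = -11.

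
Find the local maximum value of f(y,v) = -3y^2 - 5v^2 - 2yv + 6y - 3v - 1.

∂f/∂y = -6y - 2v + 6 = 0 and ∂f/∂v = -2y - 10v - 3 = 0, so (y, v) = (33/28, -15/28).
The Hessian has f_{yy} = -6, f_{vv} = -10, f_{yv} = -2, giving D = 56 > 0 with f_{yy} < 0, so the point is a local maximum.
f(33/28, -15/28) = 187/56.

187/56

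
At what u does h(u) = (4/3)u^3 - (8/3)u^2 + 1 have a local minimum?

4/3

h'(u) = 4u^2 - (16/3)u = 0 at u = 0, 4/3.
Since h''(u) = 8u - 16/3, we get h''(0) = -16/3 < 0 ⇒ local maximum; h''(4/3) = 16/3 > 0 ⇒ local minimum.
The local minimum is h(4/3) = -47/81.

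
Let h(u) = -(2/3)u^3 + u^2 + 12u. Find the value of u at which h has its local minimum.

h'(u) = -2u^2 + 2u + 12 = 0 at u = -2, 3.
h''(u) = -4u + 2. h''(-2) = 10 > 0 ⇒ local minimum; h''(3) = -10 < 0 ⇒ local maximum.
So the local minimum value is h(-2) = -44/3.

-2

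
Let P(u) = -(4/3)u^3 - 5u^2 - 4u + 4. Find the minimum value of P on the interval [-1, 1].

P'(u) = -4u^2 - 10u - 4, whose only zero in [-1, 1] is u = -1/2.
Compare values at every candidate in [-1, 1]: P(-1) = 13/3,  P(-1/2) = 59/12,  P(1) = -19/3.
The minimum over the interval is -19/3, attained at u = 1.

-19/3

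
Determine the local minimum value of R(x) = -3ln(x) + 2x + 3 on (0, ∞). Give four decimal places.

4.7836

R'(x) = -3/x + 2 = 0 gives x = 3/2.
R''(x) = 3/x², which is positive for x > 0, so this is a local minimum.
R(3/2) = -3·ln(3/2) + 3 + 3 ≈ 4.7836.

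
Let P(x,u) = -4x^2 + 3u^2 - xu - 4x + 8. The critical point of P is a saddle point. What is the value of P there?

∂P/∂x = -8x - u - 4 = 0 and ∂P/∂u = -x + 6u = 0, so (x, u) = (-24/49, -4/49).
The Hessian has P_{xx} = -8, P_{uu} = 6, P_{xu} = -1, giving D = -49 < 0, so the point is a saddle point.
P(-24/49, -4/49) = 440/49.

440/49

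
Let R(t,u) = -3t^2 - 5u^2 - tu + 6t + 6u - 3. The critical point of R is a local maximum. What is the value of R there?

∂R/∂t = -6t - u + 6 = 0 and ∂R/∂u = -t - 10u + 6 = 0, so (t, u) = (54/59, 30/59).
The Hessian has R_{tt} = -6, R_{uu} = -10, R_{tu} = -1, giving D = 59 > 0 with R_{tt} < 0, so the point is a local maximum.
R(54/59, 30/59) = 75/59.

75/59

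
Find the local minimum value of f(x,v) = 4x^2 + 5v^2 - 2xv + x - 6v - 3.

-365/76

∂f/∂x = 8x - 2v + 1 = 0 and ∂f/∂v = -2x + 10v - 6 = 0, so (x, v) = (1/38, 23/38).
The Hessian has f_{xx} = 8, f_{vv} = 10, f_{xv} = -2, giving D = 76 > 0 with f_{xx} > 0, so the point is a local minimum.
f(1/38, 23/38) = -365/76.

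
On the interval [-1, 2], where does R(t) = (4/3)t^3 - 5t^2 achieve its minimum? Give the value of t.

2

Differentiating, R'(t) = 4t^2 - 10t; whose only zero in [-1, 2] is t = 0.
Candidates: R(-1) = -19/3,  R(0) = 0,  R(2) = -28/3.
Hence the absolute minimum is -28/3 at t = 2.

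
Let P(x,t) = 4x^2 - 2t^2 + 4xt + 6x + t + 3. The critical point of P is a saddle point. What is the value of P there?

13/12

∂P/∂x = 8x + 4t + 6 = 0 and ∂P/∂t = 4x - 4t + 1 = 0, so (x, t) = (-7/12, -1/3).
The Hessian has P_{xx} = 8, P_{tt} = -4, P_{xt} = 4, giving D = -48 < 0, so the point is a saddle point.
P(-7/12, -1/3) = 13/12.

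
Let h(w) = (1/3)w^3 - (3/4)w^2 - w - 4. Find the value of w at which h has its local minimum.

2

Critical points: h'(w) = w^2 - (3/2)w - 1 vanishes at w = -1/2, 2.
Since h''(w) = 2w - 3/2, we get h''(-1/2) = -5/2 < 0 ⇒ local maximum; h''(2) = 5/2 > 0 ⇒ local minimum.
So the local minimum value is h(2) = -19/3.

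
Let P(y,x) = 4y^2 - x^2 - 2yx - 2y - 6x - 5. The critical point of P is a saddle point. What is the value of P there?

∂P/∂y = 8y - 2x - 2 = 0 and ∂P/∂x = -2y - 2x - 6 = 0, so (y, x) = (-2/5, -13/5).
The Hessian has P_{yy} = 8, P_{xx} = -2, P_{yx} = -2, giving D = -20 < 0, so the point is a saddle point.
P(-2/5, -13/5) = 16/5.

16/5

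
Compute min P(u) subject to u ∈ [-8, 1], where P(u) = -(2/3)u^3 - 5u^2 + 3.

The derivative is -2u^2 - 10u, which vanishes at u = -5 and u = 0.
Evaluating at the critical points and endpoints: P(-8) = 73/3, P(-5) = -116/3, P(0) = 3, P(1) = -8/3.
Hence the absolute minimum is -116/3 at u = -5.

-116/3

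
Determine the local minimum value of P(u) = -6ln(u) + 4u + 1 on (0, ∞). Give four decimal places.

4.5672

P'(u) = -6/u + 4 = 0 gives u = 3/2.
P''(u) = 6/u², which is positive for u > 0, so this is a local minimum.
P(3/2) = -6·ln(3/2) + 6 + 1 ≈ 4.5672.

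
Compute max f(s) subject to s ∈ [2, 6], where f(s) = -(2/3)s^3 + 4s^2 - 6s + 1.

1

The derivative is -2s^2 + 8s - 6, whose only zero in [2, 6] is s = 3.
Evaluating at the critical points and endpoints: f(2) = -1/3, f(3) = 1, f(6) = -35.
The maximum over the interval is 1, attained at s = 3.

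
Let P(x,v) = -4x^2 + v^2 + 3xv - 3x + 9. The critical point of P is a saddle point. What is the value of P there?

234/25

∂P/∂x = -8x + 3v - 3 = 0 and ∂P/∂v = 3x + 2v = 0, so (x, v) = (-6/25, 9/25).
The Hessian has P_{xx} = -8, P_{vv} = 2, P_{xv} = 3, giving D = -25 < 0, so the point is a saddle point.
P(-6/25, 9/25) = 234/25.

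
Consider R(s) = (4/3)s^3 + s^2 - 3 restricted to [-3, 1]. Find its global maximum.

Differentiating, R'(s) = 4s^2 + 2s; which vanishes at s = -1/2 and s = 0.
Candidates: R(-3) = -30; R(-1/2) = -35/12; R(0) = -3; R(1) = -2/3.
So the maximum is R(1) = -2/3.

-2/3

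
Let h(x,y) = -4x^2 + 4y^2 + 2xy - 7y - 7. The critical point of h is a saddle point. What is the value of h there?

∂h/∂x = -8x + 2y = 0 and ∂h/∂y = 2x + 8y - 7 = 0, so (x, y) = (7/34, 14/17).
The Hessian has h_{xx} = -8, h_{yy} = 8, h_{xy} = 2, giving D = -68 < 0, so the point is a saddle point.
h(7/34, 14/17) = -168/17.

-168/17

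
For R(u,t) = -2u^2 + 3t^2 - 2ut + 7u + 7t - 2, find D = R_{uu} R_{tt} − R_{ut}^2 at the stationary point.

-28

∂R/∂u = -4u - 2t + 7 = 0 and ∂R/∂t = -2u + 6t + 7 = 0, so (u, t) = (2, -1/2).
The Hessian has R_{uu} = -4, R_{tt} = 6, R_{ut} = -2, giving D = -28 < 0, so the point is a saddle point.
D = (-4)·(6) − (-2)^2 = -28.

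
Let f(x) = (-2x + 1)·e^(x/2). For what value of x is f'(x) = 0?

f'(x) = (-2)·e^(x/2) + (-2x + 1)·(1/2)·e^(x/2) = (-x - 3/2)·e^(x/2). Since e^(x/2) > 0, the only critical point is x = -3/2.
f''(-3/2) has the same sign as -1 < 0, so this is a local maximum.
f(-3/2) = (4)·e^(-3/4) ≈ 1.8895.

-3/2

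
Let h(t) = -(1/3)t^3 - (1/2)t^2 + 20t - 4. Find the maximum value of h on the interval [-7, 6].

Differentiating, h'(t) = -t^2 - t + 20; which vanishes at t = -5 and t = 4.
Candidates: h(-7) = -325/6,  h(-5) = -449/6,  h(4) = 140/3,  h(6) = 26.
Hence the absolute maximum is 140/3 at t = 4.

140/3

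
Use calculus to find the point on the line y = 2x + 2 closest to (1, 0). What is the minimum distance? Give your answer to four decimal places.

1.7889

Minimize D(x)^2 = (x - 1)^2 + (2x + 2)^2.
d/dx[D^2] = 2(x - 1) + 2·2·(2x + 2) = 0 ⇒ x = -3/5.
Then y = 4/5 and the distance is √(16/5) ≈ 1.7889.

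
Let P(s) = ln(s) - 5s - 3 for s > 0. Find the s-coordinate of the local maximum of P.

P'(s) = 1/s − 5 = 0 gives s = 1/5.
P''(s) = -1/s², which is negative for s > 0, so this is a local maximum.
P(1/5) = 1·ln(1/5) - 1 - 3 ≈ -5.6094.

1/5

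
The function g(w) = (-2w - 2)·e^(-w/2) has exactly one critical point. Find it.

g'(w) = (-2)·e^(-w/2) + (-2w - 2)·(-1/2)·e^(-w/2) = (w - 1)·e^(-w/2). Since e^(-w/2) > 0, the only critical point is w = 1.
g''(1) has the same sign as 1 > 0, so this is a local minimum.
g(1) = (-4)·e^(-1/2) ≈ -2.4261.

1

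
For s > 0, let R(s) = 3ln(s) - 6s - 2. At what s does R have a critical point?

1/2

R'(s) = 3/s − 6 = 0 gives s = 1/2.
R''(s) = -3/s², which is negative for s > 0, so this is a local maximum.
R(1/2) = 3·ln(1/2) - 3 - 2 ≈ -7.0794.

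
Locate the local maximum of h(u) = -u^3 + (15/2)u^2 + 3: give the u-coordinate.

5

h'(u) = -3u^2 + 15u = 0 at u = 0, 5.
Second-derivative test with h''(u) = -6u + 15: h''(0) = 15 > 0 ⇒ local minimum; h''(5) = -15 < 0 ⇒ local maximum.
The local maximum is h(5) = 131/2.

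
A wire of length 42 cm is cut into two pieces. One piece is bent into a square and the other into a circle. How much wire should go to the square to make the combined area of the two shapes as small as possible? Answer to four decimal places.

Let x be the length used for the square. Square side x/4; circle radius (42−x)/(2π).
A(x) = (x/4)² + π·((42−x)/(2π))² = x²/16 + (42−x)²/(4π) for 0 ≤ x ≤ 42. A'(x) = x/8 − (42−x)/(2π) = 0 gives x = 4·42/(π+4) ≈ 23.5242.
A'' = 1/8 + 1/(2π) > 0, so this gives the minimum combined area; x ≈ 23.5242 cm to the square.

23.5242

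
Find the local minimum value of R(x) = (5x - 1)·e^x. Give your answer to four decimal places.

R'(x) = 5·e^x + (5x - 1)·1·e^x = (5x + 4)·e^x. Since e^x > 0, the only critical point is x = -4/5.
R''(-4/5) has the same sign as 5 > 0, so this is a local minimum.
R(-4/5) = (-5)·e^(-4/5) ≈ -2.2466.

-2.2466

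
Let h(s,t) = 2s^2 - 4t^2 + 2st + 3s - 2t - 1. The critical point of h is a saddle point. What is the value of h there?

∂h/∂s = 4s + 2t + 3 = 0 and ∂h/∂t = 2s - 8t - 2 = 0, so (s, t) = (-5/9, -7/18).
The Hessian has h_{ss} = 4, h_{tt} = -8, h_{st} = 2, giving D = -36 < 0, so the point is a saddle point.
h(-5/9, -7/18) = -13/9.

-13/9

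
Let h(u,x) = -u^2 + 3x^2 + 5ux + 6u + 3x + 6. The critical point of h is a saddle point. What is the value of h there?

231/37

∂h/∂u = -2u + 5x + 6 = 0 and ∂h/∂x = 5u + 6x + 3 = 0, so (u, x) = (21/37, -36/37).
The Hessian has h_{uu} = -2, h_{xx} = 6, h_{ux} = 5, giving D = -37 < 0, so the point is a saddle point.
h(21/37, -36/37) = 231/37.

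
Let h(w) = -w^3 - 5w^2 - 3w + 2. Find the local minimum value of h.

Critical points: h'(w) = -3w^2 - 10w - 3 vanishes at w = -3, -1/3.
Since h''(w) = -6w - 10, we get h''(-3) = 8 > 0 ⇒ local minimum; h''(-1/3) = -8 < 0 ⇒ local maximum.
So the local minimum value is h(-3) = -7.

-7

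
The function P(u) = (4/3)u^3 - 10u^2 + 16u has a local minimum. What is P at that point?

P'(u) = 4u^2 - 20u + 16. Setting P'(u) = 0 gives u ∈ {1, 4}.
P''(u) = 8u - 20. P''(1) = -12 < 0 ⇒ local maximum; P''(4) = 12 > 0 ⇒ local minimum.
The local minimum is P(4) = -32/3.

-32/3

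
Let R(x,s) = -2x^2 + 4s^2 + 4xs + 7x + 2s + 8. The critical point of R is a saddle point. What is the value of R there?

43/4

∂R/∂x = -4x + 4s + 7 = 0 and ∂R/∂s = 4x + 8s + 2 = 0, so (x, s) = (1, -3/4).
The Hessian has R_{xx} = -4, R_{ss} = 8, R_{xs} = 4, giving D = -48 < 0, so the point is a saddle point.
R(1, -3/4) = 43/4.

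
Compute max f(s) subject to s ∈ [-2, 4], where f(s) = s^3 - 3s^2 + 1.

The derivative is 3s^2 - 6s, which vanishes at s = 0 and s = 2.
Compare values at every candidate in [-2, 4]: f(-2) = -19,  f(0) = 1,  f(2) = -3,  f(4) = 17.
So the maximum is f(4) = 17.

17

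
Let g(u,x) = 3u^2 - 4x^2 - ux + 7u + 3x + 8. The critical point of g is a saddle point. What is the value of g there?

244/49

∂g/∂u = 6u - x + 7 = 0 and ∂g/∂x = -u - 8x + 3 = 0, so (u, x) = (-53/49, 25/49).
The Hessian has g_{uu} = 6, g_{xx} = -8, g_{ux} = -1, giving D = -49 < 0, so the point is a saddle point.
g(-53/49, 25/49) = 244/49.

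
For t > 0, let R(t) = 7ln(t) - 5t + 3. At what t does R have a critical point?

7/5

R'(t) = 7/t − 5 = 0 gives t = 7/5.
R''(t) = -7/t², which is negative for t > 0, so this is a local maximum.
R(7/5) = 7·ln(7/5) - 7 + 3 ≈ -1.6447.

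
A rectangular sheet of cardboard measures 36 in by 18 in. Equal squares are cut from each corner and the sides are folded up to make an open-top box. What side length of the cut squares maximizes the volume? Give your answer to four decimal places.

3.8038

With cut size x, the volume is V(x) = x(36 − 2x)(18 − 2x) for 0 < x < 9.
V'(x) = 12x^2 − 216x + 648. Setting V'(x) = 0 gives x ≈ 3.8038 (the root in (0, 9)).
V''(x) = 24x − 216 is negative there, so this is the maximum; V ≈ 1122.3689.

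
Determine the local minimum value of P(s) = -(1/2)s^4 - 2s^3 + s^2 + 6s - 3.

Critical points: P'(s) = -2s^3 - 6s^2 + 2s + 6 vanishes at s = -3, -1, 1.
Second-derivative test with P''(s) = -6s^2 - 12s + 2: P''(-3) = -16 < 0 ⇒ local maximum; P''(-1) = 8 > 0 ⇒ local minimum; P''(1) = -16 < 0 ⇒ local maximum.
The local minimum is P(-1) = -13/2.

-13/2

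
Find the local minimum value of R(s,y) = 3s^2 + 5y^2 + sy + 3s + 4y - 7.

-494/59

∂R/∂s = 6s + y + 3 = 0 and ∂R/∂y = s + 10y + 4 = 0, so (s, y) = (-26/59, -21/59).
The Hessian has R_{ss} = 6, R_{yy} = 10, R_{sy} = 1, giving D = 59 > 0 with R_{ss} > 0, so the point is a local minimum.
R(-26/59, -21/59) = -494/59.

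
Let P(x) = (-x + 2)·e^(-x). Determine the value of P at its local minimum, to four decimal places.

-0.0498

P'(x) = (-1)·e^(-x) + (-x + 2)·(-1)·e^(-x) = (x - 3)·e^(-x). Since e^(-x) > 0, the only critical point is x = 3.
P''(3) has the same sign as 1 > 0, so this is a local minimum.
P(3) = (-1)·e^(-3) ≈ -0.0498.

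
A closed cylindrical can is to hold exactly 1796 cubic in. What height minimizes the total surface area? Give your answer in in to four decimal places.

With radius r and height h, πr²h = 1796 so h = 1796/(πr²), and S(r) = 2πr² + 2πrh = 2πr² + 2·1796/r.
S'(r) = 4πr − 2·1796/r² = 0 ⇒ r³ = 1796/(2π), so r ≈ 6.5873 and h = 2r ≈ 13.1746.
S''(r) = 4π + 4·1796/r³ > 0, so this is the minimum; S ≈ 817.9349.

13.1746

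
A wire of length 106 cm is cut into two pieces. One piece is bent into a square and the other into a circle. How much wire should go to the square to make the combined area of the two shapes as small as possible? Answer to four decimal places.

59.3705

Let x be the length used for the square. Square side x/4; circle radius (106−x)/(2π).
A(x) = (x/4)² + π·((106−x)/(2π))² = x²/16 + (106−x)²/(4π) for 0 ≤ x ≤ 106. A'(x) = x/8 − (106−x)/(2π) = 0 gives x = 4·106/(π+4) ≈ 59.3705.
A'' = 1/8 + 1/(2π) > 0, so this gives the minimum combined area; x ≈ 59.3705 cm to the square.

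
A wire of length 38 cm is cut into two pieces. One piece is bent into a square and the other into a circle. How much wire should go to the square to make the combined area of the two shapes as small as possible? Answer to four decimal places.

21.2838

Let x be the length used for the square. Square side x/4; circle radius (38−x)/(2π).
A(x) = (x/4)² + π·((38−x)/(2π))² = x²/16 + (38−x)²/(4π) for 0 ≤ x ≤ 38. A'(x) = x/8 − (38−x)/(2π) = 0 gives x = 4·38/(π+4) ≈ 21.2838.
A'' = 1/8 + 1/(2π) > 0, so this gives the minimum combined area; x ≈ 21.2838 cm to the square.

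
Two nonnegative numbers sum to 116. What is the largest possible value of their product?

With x + y = 116, the product is P(x) = x(116 − x).
P'(x) = 116 − 2x = 0 gives x = 58; P'' = −2 < 0, so this is the maximum.
P = 58·58 = 3364.

3364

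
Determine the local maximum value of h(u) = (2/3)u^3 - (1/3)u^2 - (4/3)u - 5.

h'(u) = 2u^2 - (2/3)u - 4/3 = 0 at u = -2/3, 1.
Since h''(u) = 4u - 2/3, we get h''(-2/3) = -10/3 < 0 ⇒ local maximum; h''(1) = 10/3 > 0 ⇒ local minimum.
The local maximum is h(-2/3) = -361/81.

-361/81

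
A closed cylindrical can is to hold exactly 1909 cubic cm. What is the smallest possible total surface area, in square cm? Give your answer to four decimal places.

851.8932

With radius r and height h, πr²h = 1909 so h = 1909/(πr²), and S(r) = 2πr² + 2πrh = 2πr² + 2·1909/r.
S'(r) = 4πr − 2·1909/r² = 0 ⇒ r³ = 1909/(2π), so r ≈ 6.7227 and h = 2r ≈ 13.4453.
S''(r) = 4π + 4·1909/r³ > 0, so this is the minimum; S ≈ 851.8932.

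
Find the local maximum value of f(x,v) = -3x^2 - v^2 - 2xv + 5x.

∂f/∂x = -6x - 2v + 5 = 0 and ∂f/∂v = -2x - 2v = 0, so (x, v) = (5/4, -5/4).
The Hessian has f_{xx} = -6, f_{vv} = -2, f_{xv} = -2, giving D = 8 > 0 with f_{xx} < 0, so the point is a local maximum.
f(5/4, -5/4) = 25/8.

25/8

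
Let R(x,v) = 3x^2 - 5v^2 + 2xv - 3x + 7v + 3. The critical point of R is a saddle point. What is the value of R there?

21/4

∂R/∂x = 6x + 2v - 3 = 0 and ∂R/∂v = 2x - 10v + 7 = 0, so (x, v) = (1/4, 3/4).
The Hessian has R_{xx} = 6, R_{vv} = -10, R_{xv} = 2, giving D = -64 < 0, so the point is a saddle point.
R(1/4, 3/4) = 21/4.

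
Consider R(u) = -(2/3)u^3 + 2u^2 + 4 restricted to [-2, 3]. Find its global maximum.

The derivative is -2u^2 + 4u, which vanishes at u = 0 and u = 2.
Compare values at every candidate in [-2, 3]: R(-2) = 52/3, R(0) = 4, R(2) = 20/3, R(3) = 4.
So the maximum is R(-2) = 52/3.

52/3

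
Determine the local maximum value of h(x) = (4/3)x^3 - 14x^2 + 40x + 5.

119/3

Critical points: h'(x) = 4x^2 - 28x + 40 vanishes at x = 2, 5.
Second-derivative test with h''(x) = 8x - 28: h''(2) = -12 < 0 ⇒ local maximum; h''(5) = 12 > 0 ⇒ local minimum.
The local maximum is h(2) = 119/3.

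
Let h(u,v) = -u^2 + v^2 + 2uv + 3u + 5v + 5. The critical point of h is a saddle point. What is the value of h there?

-3/4

∂h/∂u = -2u + 2v + 3 = 0 and ∂h/∂v = 2u + 2v + 5 = 0, so (u, v) = (-1/2, -2).
The Hessian has h_{uu} = -2, h_{vv} = 2, h_{uv} = 2, giving D = -8 < 0, so the point is a saddle point.
h(-1/2, -2) = -3/4.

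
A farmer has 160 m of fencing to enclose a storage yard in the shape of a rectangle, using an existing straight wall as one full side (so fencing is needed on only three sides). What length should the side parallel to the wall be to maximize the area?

Let the sides perpendicular to the wall have length x and the parallel side y, so 2x + y = 160 and the area is A = xy = x(160 − 2x).
A'(x) = 160 − 4x = 0 gives x = 40, and A''(x) = −4 < 0 confirms a maximum.
Then y = 160 − 2·40 = 80 and A = 3200.

80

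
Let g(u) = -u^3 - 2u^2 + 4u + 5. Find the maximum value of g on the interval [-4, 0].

21

The derivative is -3u^2 - 4u + 4, whose only zero in [-4, 0] is u = -2.
Compare values at every candidate in [-4, 0]: g(-4) = 21, g(-2) = -3, g(0) = 5.
The maximum over the interval is 21, attained at u = -4.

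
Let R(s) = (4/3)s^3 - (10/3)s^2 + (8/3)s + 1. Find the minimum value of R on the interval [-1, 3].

R'(s) = 4s^2 - (20/3)s + 8/3, which vanishes at s = 2/3 and s = 1.
Compare values at every candidate in [-1, 3]: R(-1) = -19/3,  R(2/3) = 137/81,  R(1) = 5/3,  R(3) = 15.
The minimum over the interval is -19/3, attained at s = -1.

-19/3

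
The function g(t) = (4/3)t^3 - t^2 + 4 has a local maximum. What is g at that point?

g'(t) = 4t^2 - 2t = 0 at t = 0, 1/2.
Second-derivative test with g''(t) = 8t - 2: g''(0) = -2 < 0 ⇒ local maximum; g''(1/2) = 2 > 0 ⇒ local minimum.
So the local maximum value is g(0) = 4.

4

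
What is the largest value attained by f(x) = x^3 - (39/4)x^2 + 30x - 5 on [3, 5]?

The derivative is 3x^2 - (39/2)x + 30, whose only zero in [3, 5] is x = 4.
Compare values at every candidate in [3, 5]: f(3) = 97/4,  f(4) = 23,  f(5) = 105/4.
Hence the absolute maximum is 105/4 at x = 5.

105/4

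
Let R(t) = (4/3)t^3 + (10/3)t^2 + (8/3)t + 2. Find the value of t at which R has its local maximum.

R'(t) = 4t^2 + (20/3)t + 8/3. Setting R'(t) = 0 gives t ∈ {-1, -2/3}.
Second-derivative test with R''(t) = 8t + 20/3: R''(-1) = -4/3 < 0 ⇒ local maximum; R''(-2/3) = 4/3 > 0 ⇒ local minimum.
So the local maximum value is R(-1) = 4/3.

-1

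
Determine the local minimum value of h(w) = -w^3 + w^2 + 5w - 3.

-6

Critical points: h'(w) = -3w^2 + 2w + 5 vanishes at w = -1, 5/3.
Second-derivative test with h''(w) = -6w + 2: h''(-1) = 8 > 0 ⇒ local minimum; h''(5/3) = -8 < 0 ⇒ local maximum.
So the local minimum value is h(-1) = -6.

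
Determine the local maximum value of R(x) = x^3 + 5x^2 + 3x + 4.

R'(x) = 3x^2 + 10x + 3 = 0 at x = -3, -1/3.
Second-derivative test with R''(x) = 6x + 10: R''(-3) = -8 < 0 ⇒ local maximum; R''(-1/3) = 8 > 0 ⇒ local minimum.
The local maximum is R(-3) = 13.

13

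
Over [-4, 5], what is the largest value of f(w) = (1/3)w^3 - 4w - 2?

59/3

f'(w) = w^2 - 4, which vanishes at w = -2 and w = 2.
Candidates: f(-4) = -22/3, f(-2) = 10/3, f(2) = -22/3, f(5) = 59/3.
So the maximum is f(5) = 59/3.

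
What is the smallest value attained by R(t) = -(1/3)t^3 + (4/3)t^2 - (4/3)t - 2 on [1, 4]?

-22/3

R'(t) = -t^2 + (8/3)t - 4/3, whose only zero in [1, 4] is t = 2.
Compare values at every candidate in [1, 4]: R(1) = -7/3,  R(2) = -2,  R(4) = -22/3.
Hence the absolute minimum is -22/3 at t = 4.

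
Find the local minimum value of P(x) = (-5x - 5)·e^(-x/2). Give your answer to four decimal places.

P'(x) = (-5)·e^(-x/2) + (-5x - 5)·(-1/2)·e^(-x/2) = ((5/2)x - 5/2)·e^(-x/2). Since e^(-x/2) > 0, the only critical point is x = 1.
P''(1) has the same sign as 5/2 > 0, so this is a local minimum.
P(1) = (-10)·e^(-1/2) ≈ -6.0653.

-6.0653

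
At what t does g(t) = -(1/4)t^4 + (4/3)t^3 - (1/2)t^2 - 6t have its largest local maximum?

-1

g'(t) = -t^3 + 4t^2 - t - 6. Setting g'(t) = 0 gives t ∈ {-1, 2, 3}.
Since g''(t) = -3t^2 + 8t - 1, we get g''(-1) = -12 < 0 ⇒ local maximum; g''(2) = 3 > 0 ⇒ local minimum; g''(3) = -4 < 0 ⇒ local maximum.
The largest local maximum is g(-1) = 47/12.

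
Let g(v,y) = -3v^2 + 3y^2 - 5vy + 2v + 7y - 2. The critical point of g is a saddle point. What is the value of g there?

-187/61

∂g/∂v = -6v - 5y + 2 = 0 and ∂g/∂y = -5v + 6y + 7 = 0, so (v, y) = (47/61, -32/61).
The Hessian has g_{vv} = -6, g_{yy} = 6, g_{vy} = -5, giving D = -61 < 0, so the point is a saddle point.
g(47/61, -32/61) = -187/61.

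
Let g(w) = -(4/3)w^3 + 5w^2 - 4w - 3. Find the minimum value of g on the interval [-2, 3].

-6

The derivative is -4w^2 + 10w - 4, which vanishes at w = 1/2 and w = 2.
Compare values at every candidate in [-2, 3]: g(-2) = 107/3; g(1/2) = -47/12; g(2) = -5/3; g(3) = -6.
Hence the absolute minimum is -6 at w = 3.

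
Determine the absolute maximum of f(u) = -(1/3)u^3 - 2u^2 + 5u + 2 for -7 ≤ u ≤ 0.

2

The derivative is -u^2 - 4u + 5, whose only zero in [-7, 0] is u = -5.
Evaluating at the critical points and endpoints: f(-7) = -50/3; f(-5) = -94/3; f(0) = 2.
Hence the absolute maximum is 2 at u = 0.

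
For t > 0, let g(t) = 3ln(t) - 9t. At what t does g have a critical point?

1/3

g'(t) = 3/t − 9 = 0 gives t = 1/3.
g''(t) = -3/t², which is negative for t > 0, so this is a local maximum.
g(1/3) = 3·ln(1/3) - 3 ≈ -6.2958.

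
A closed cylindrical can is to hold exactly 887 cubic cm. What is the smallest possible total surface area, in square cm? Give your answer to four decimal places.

511.0503

With radius r and height h, πr²h = 887 so h = 887/(πr²), and S(r) = 2πr² + 2πrh = 2πr² + 2·887/r.
S'(r) = 4πr − 2·887/r² = 0 ⇒ r³ = 887/(2π), so r ≈ 5.2069 and h = 2r ≈ 10.4138.
S''(r) = 4π + 4·887/r³ > 0, so this is the minimum; S ≈ 511.0503.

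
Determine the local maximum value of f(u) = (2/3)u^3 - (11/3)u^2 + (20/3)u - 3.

82/81

Critical points: f'(u) = 2u^2 - (22/3)u + 20/3 vanishes at u = 5/3, 2.
Second-derivative test with f''(u) = 4u - 22/3: f''(5/3) = -2/3 < 0 ⇒ local maximum; f''(2) = 2/3 > 0 ⇒ local minimum.
Thus f has its local maximum at u = 5/3, with value 82/81.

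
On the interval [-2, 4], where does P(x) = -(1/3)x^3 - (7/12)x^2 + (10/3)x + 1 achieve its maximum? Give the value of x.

4/3

P'(x) = -x^2 - (7/6)x + 10/3, whose only zero in [-2, 4] is x = 4/3.
Evaluating at the critical points and endpoints: P(-2) = -16/3; P(4/3) = 293/81; P(4) = -49/3.
Hence the absolute maximum is 293/81 at x = 4/3.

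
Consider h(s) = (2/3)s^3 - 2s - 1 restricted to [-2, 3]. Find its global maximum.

11

The derivative is 2s^2 - 2, which vanishes at s = -1 and s = 1.
Evaluating at the critical points and endpoints: h(-2) = -7/3, h(-1) = 1/3, h(1) = -7/3, h(3) = 11.
So the maximum is h(3) = 11.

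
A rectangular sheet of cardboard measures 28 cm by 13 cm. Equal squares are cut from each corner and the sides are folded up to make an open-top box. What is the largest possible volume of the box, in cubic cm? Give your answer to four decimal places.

With cut size x, the volume is V(x) = x(28 − 2x)(13 − 2x) for 0 < x < 6.5.
V'(x) = 12x^2 − 164x + 364. Setting V'(x) = 0 gives x ≈ 2.7884 (the root in (0, 6.5)).
V''(x) = 24x − 164 is negative there, so this is the maximum; V ≈ 464.1345.

464.1345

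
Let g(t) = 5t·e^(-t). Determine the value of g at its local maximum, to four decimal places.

g'(t) = 5·e^(-t) + (5t)·(-1)·e^(-t) = (-5t + 5)·e^(-t). Since e^(-t) > 0, the only critical point is t = 1.
g''(1) has the same sign as -5 < 0, so this is a local maximum.
g(1) = (5)·e^(-1) ≈ 1.8394.

1.8394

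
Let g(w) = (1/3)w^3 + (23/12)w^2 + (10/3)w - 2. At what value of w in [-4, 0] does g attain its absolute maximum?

The derivative is w^2 + (23/6)w + 10/3, which vanishes at w = -5/2 and w = -4/3.
Candidates: g(-4) = -6,  g(-5/2) = -57/16,  g(-4/3) = -310/81,  g(0) = -2.
So the maximum is g(0) = -2.

0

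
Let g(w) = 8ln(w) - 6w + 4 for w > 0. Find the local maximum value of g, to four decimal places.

g'(w) = 8/w − 6 = 0 gives w = 4/3.
g''(w) = -8/w², which is negative for w > 0, so this is a local maximum.
g(4/3) = 8·ln(4/3) - 8 + 4 ≈ -1.6985.

-1.6985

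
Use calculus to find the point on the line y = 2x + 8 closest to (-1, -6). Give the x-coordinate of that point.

Minimize D(x)^2 = (x + 1)^2 + (2x + 14)^2.
d/dx[D^2] = 2(x + 1) + 2·2·(2x + 14) = 0 ⇒ x = -29/5.
Then y = -18/5 and the distance is √(144/5) ≈ 5.3666.

-29/5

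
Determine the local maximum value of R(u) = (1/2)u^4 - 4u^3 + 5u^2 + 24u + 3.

105/2

R'(u) = 2u^3 - 12u^2 + 10u + 24 = 0 at u = -1, 3, 4.
R''(u) = 6u^2 - 24u + 10. R''(-1) = 40 > 0 ⇒ local minimum; R''(3) = -8 < 0 ⇒ local maximum; R''(4) = 10 > 0 ⇒ local minimum.
The local maximum is R(3) = 105/2.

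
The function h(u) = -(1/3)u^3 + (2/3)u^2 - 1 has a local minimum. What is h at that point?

h'(u) = -u^2 + (4/3)u = 0 at u = 0, 4/3.
Since h''(u) = -2u + 4/3, we get h''(0) = 4/3 > 0 ⇒ local minimum; h''(4/3) = -4/3 < 0 ⇒ local maximum.
Thus h has its local minimum at u = 0, with value -1.

-1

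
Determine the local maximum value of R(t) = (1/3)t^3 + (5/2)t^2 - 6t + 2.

R'(t) = t^2 + 5t - 6 = 0 at t = -6, 1.
Second-derivative test with R''(t) = 2t + 5: R''(-6) = -7 < 0 ⇒ local maximum; R''(1) = 7 > 0 ⇒ local minimum.
So the local maximum value is R(-6) = 56.

56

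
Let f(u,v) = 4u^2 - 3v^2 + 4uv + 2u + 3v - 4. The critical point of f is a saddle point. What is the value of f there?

-4

∂f/∂u = 8u + 4v + 2 = 0 and ∂f/∂v = 4u - 6v + 3 = 0, so (u, v) = (-3/8, 1/4).
The Hessian has f_{uu} = 8, f_{vv} = -6, f_{uv} = 4, giving D = -64 < 0, so the point is a saddle point.
f(-3/8, 1/4) = -4.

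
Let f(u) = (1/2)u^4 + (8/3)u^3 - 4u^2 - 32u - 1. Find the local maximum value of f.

101/3

f'(u) = 2u^3 + 8u^2 - 8u - 32. Setting f'(u) = 0 gives u ∈ {-4, -2, 2}.
f''(u) = 6u^2 + 16u - 8. f''(-4) = 24 > 0 ⇒ local minimum; f''(-2) = -16 < 0 ⇒ local maximum; f''(2) = 48 > 0 ⇒ local minimum.
So the local maximum value is f(-2) = 101/3.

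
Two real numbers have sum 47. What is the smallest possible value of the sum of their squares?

With a + b = 47, a^2 + b^2 = a^2 + (47 − a)^2.
The derivative 2a − 2(47 − a) = 4a − 94 vanishes at a = 47/2; second derivative 4 > 0, a minimum.
The minimum is 2·(47/2)^2 = 2209/2.

2209/2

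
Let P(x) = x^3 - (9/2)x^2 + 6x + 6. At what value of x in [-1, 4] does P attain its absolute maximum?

4

Differentiating, P'(x) = 3x^2 - 9x + 6; which vanishes at x = 1 and x = 2.
Evaluating at the critical points and endpoints: P(-1) = -11/2,  P(1) = 17/2,  P(2) = 8,  P(4) = 22.
So the maximum is P(4) = 22.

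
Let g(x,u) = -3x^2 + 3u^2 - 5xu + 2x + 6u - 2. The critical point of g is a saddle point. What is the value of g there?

∂g/∂x = -6x - 5u + 2 = 0 and ∂g/∂u = -5x + 6u + 6 = 0, so (x, u) = (42/61, -26/61).
The Hessian has g_{xx} = -6, g_{uu} = 6, g_{xu} = -5, giving D = -61 < 0, so the point is a saddle point.
g(42/61, -26/61) = -158/61.

-158/61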